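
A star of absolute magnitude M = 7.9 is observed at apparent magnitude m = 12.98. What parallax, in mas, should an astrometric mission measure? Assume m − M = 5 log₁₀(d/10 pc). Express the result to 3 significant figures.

m − M = 12.98 − 7.9 = 5.08.
d = 10^((m−M)/5 + 1) = 10^2.016 = 103.75 pc.
p = 1/d = 1/103.75 = 0.0096386 arcsec = 9.6386 mas.

9.64 mas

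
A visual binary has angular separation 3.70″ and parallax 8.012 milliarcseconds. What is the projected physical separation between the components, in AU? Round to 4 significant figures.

461.8 AU

d = 1/p = 1/0.008012″ = 124.81 pc.
At distance d (pc), an angle of θ arcsec spans θ·d AU: s = 3.70 × 124.81 = 461.8 AU.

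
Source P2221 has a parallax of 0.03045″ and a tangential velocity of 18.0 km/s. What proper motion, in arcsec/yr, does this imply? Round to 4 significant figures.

0.1156 arcsec/yr

d = 1/p = 1/0.03045″ = 32.841 pc.
μ = v_t / (4.74 d) = 18.0 / (4.74 × 32.841) = 18.0 / 155.67 = 0.11563 ″/yr.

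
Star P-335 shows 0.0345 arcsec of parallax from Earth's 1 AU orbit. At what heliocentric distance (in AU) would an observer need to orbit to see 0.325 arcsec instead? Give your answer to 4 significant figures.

Parallax scales linearly with baseline: p ∝ B, so B = p_target / p_Earth × 1 AU.
B = 0.325 / 0.0345 = 9.4203 AU.

9.420 AU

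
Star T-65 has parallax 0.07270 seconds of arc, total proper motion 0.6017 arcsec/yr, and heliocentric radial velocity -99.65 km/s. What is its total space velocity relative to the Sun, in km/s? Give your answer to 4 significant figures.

107.1 km/s

d = 1/p = 1/0.07270″ = 13.755 pc.
v_t = 4.740 μ d = 4.740 × 0.6017 × 13.755 = 39.23 km/s.
v = √(v_r² + v_t²) = √((-99.65)² + 39.23²) = √11469.1 = 107.09 km/s.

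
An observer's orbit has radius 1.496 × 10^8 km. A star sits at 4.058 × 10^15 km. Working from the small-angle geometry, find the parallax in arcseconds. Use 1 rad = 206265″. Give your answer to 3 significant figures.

0.00760 arcsec

θ ≈ B/d = (1.496 × 10^8) / (4.058 × 10^15) = 3.6865 × 10^-8 rad.
In arcseconds: 3.6865 × 10^-8 × 206265 = 0.007604″.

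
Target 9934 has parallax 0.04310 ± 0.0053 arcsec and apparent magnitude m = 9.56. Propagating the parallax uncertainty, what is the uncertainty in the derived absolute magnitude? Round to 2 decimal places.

M = m − 5 log₁₀ d + 5 = m + 5 log₁₀ p + 5, so ∂M/∂p = 5/(p ln 10).
σ_M = (5/ln 10) · (σ_p/p) = 2.1715 × 0.0053/0.04310 = 2.1715 × 0.12297 = 0.26703.

σ_M = 0.27 mag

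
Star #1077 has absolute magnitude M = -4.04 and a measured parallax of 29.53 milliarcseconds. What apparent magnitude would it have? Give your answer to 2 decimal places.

d = 1/p = 1/0.02953″ = 33.864 pc.
m − M = 5 log₁₀ d − 5 = 5 log₁₀(33.864) − 5 = 7.6487 − 5 = 2.6487.
m = M + (m − M) = -4.04 + 2.6487 = -1.39.

m = -1.39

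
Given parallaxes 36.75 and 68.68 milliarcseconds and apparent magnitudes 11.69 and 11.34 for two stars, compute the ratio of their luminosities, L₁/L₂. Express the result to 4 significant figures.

L₁/L₂ = 2.530

d₁ = 1/p₁ = 1/0.03675″ = 27.211 pc; d₂ = 1/p₂ = 1/0.06868″ = 14.56 pc.
M₁ = m₁ − 5 log₁₀ d₁ + 5 = 11.69 − 7.1737 + 5 = 9.5163.
M₂ = 11.34 − 5.8158 + 5 = 10.5242.
L₁/L₂ = 10^(0.4(M₂ − M₁)) = 10^(0.4 × 1.0079) = 10^0.40316 = 2.5302.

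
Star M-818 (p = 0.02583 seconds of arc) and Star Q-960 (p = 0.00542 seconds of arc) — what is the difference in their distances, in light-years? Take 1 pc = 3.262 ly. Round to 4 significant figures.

d_A = 1/0.02583″ = 38.715 pc; d_B = 1/0.005420″ = 184.5 pc.
|d_B − d_A| = |184.5 − 38.715| = 145.79 pc = 145.79 × 3.262 ly = 475.57 ly.

475.6 ly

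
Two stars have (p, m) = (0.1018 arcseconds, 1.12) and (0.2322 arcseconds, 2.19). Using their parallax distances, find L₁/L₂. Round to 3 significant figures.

L₁/L₂ = 13.9

d₁ = 1/p₁ = 1/0.1018″ = 9.8232 pc; d₂ = 1/p₂ = 1/0.2322″ = 4.3066 pc.
M₁ = m₁ − 5 log₁₀ d₁ + 5 = 1.12 − 4.9613 + 5 = 1.1587.
M₂ = 2.19 − 3.1707 + 5 = 4.0193.
L₁/L₂ = 10^(0.4(M₂ − M₁)) = 10^(0.4 × 2.8606) = 10^1.14424 = 13.939.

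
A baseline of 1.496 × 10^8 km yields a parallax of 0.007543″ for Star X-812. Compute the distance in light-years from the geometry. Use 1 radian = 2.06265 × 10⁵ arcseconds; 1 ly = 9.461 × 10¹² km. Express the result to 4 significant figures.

432.4 ly

θ = 0.007543″ = 0.007543/206265 = 3.6569 × 10^-8 rad.
d = B/θ = (1.496 × 10^8) / (3.6569 × 10^-8) = 4.0909 × 10^15 km = (4.0909 × 10^15) / (9.461 × 10^12) ly = 432.4 ly.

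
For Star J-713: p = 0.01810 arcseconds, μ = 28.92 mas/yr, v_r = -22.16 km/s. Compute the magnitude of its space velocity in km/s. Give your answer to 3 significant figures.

23.4 km/s

d = 1/p = 1/0.01810″ = 55.249 pc.
μ = 28.92 mas/yr = 0.02892 ″/yr.
v_t = 4.740 μ d = 4.740 × 0.02892 × 55.249 = 7.5736 km/s.
v = √(v_r² + v_t²) = √((-22.16)² + 7.5736²) = √548.425 = 23.418 km/s.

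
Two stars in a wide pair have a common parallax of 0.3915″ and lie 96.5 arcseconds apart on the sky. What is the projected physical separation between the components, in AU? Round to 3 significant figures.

d = 1/p = 1/0.3915″ = 2.5543 pc.
At distance d (pc), an angle of θ arcsec spans θ·d AU: s = 96.5 × 2.5543 = 246.49 AU.

246 AU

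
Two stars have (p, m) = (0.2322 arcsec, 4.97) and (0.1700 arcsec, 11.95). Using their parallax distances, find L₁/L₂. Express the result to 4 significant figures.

L₁/L₂ = 332.0

d₁ = 1/p₁ = 1/0.2322″ = 4.3066 pc; d₂ = 1/p₂ = 1/0.1700″ = 5.8824 pc.
M₁ = m₁ − 5 log₁₀ d₁ + 5 = 4.97 − 3.1707 + 5 = 6.7993.
M₂ = 11.95 − 3.8478 + 5 = 13.1022.
L₁/L₂ = 10^(0.4(M₂ − M₁)) = 10^(0.4 × 6.3029) = 10^2.52116 = 332.02.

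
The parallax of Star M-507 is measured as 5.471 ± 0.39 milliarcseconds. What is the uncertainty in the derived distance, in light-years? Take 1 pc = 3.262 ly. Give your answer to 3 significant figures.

42.5 ly

d = 1/p, so σ_d = σ_p / p².
σ_d = 0.000390 / (0.005471)² = 0.000390 / 0.000029932 = 13.03 pc = 13.03 × 3.262 ly = 42.504 ly.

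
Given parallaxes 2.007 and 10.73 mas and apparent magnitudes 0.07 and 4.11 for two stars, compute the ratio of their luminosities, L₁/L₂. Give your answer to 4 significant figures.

d₁ = 1/p₁ = 1/0.002007″ = 498.26 pc; d₂ = 1/p₂ = 1/0.01073″ = 93.197 pc.
M₁ = m₁ − 5 log₁₀ d₁ + 5 = 0.07 − 13.4873 + 5 = -8.4173.
M₂ = 4.11 − 9.8470 + 5 = -0.7370.
L₁/L₂ = 10^(0.4(M₂ − M₁)) = 10^(0.4 × 7.6803) = 10^3.07212 = 1180.6.

L₁/L₂ = 1181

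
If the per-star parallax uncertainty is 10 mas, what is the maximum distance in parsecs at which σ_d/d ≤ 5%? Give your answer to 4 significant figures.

σ_d/d = σ_p/p, so the condition is σ_p/p ≤ 0.05, i.e. p ≥ σ_p/0.05.
p_min = 10/0.05 = 200 mas = 0.2 arcsec.
d_max = 1/p_min = 1/0.2 = 5 pc.

5.000 pc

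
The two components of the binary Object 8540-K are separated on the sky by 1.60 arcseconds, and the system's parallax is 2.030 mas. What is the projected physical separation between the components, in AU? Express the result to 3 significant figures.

d = 1/p = 1/0.002030″ = 492.61 pc.
At distance d (pc), an angle of θ arcsec spans θ·d AU: s = 1.60 × 492.61 = 788.18 AU.

788 AU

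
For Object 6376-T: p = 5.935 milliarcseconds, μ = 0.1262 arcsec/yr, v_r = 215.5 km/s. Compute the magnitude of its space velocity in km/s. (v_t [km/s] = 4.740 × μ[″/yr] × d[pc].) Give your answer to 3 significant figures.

d = 1/p = 1/0.005935″ = 168.49 pc.
v_t = 4.740 μ d = 4.740 × 0.1262 × 168.49 = 100.79 km/s.
v = √(v_r² + v_t²) = √(215.5² + 100.79²) = √56598.9 = 237.91 km/s.

238 km/s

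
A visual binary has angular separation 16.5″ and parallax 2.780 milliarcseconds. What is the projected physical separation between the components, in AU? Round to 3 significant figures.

5940 AU

d = 1/p = 1/0.002780″ = 359.71 pc.
At distance d (pc), an angle of θ arcsec spans θ·d AU: s = 16.5 × 359.71 = 5935.2 AU.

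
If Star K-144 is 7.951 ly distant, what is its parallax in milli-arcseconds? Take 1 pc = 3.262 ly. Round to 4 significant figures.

410.3 mas

d = 7.951 ly ÷ 3.262 = 2.4375 pc.
p = 1/d = 1/2.4375 = 0.41026 arcsec.
= 0.41026 × 1000 = 410.26 mas.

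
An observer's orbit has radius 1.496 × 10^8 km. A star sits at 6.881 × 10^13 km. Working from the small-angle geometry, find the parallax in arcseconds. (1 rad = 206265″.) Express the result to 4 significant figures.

θ ≈ B/d = (1.496 × 10^8) / (6.881 × 10^13) = 2.1741 × 10^-6 rad.
In arcseconds: 2.1741 × 10^-6 × 206265 = 0.44844″.

0.4484 arcsec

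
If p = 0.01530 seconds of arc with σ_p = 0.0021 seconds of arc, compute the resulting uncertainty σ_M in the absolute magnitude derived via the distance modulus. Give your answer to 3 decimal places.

M = m − 5 log₁₀ d + 5 = m + 5 log₁₀ p + 5, so ∂M/∂p = 5/(p ln 10).
σ_M = (5/ln 10) · (σ_p/p) = 2.1715 × 0.0021/0.01530 = 2.1715 × 0.13725 = 0.29804.

σ_M = 0.298 mag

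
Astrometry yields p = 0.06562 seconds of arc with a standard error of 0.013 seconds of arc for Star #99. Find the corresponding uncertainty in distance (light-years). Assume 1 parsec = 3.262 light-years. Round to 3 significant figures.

9.85 ly

d = 1/p, so σ_d = σ_p / p².
σ_d = 0.0130 / (0.06562)² = 0.0130 / 0.004306 = 3.019 pc = 3.019 × 3.262 ly = 9.848 ly.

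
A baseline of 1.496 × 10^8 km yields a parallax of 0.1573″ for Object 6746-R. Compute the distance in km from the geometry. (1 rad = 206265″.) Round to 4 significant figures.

1.962 × 10^14 km

θ = 0.1573″ = 0.1573/206265 = 7.6261 × 10^-7 rad.
d = B/θ = (1.496 × 10^8) / (7.6261 × 10^-7) = 1.9617 × 10^14 km.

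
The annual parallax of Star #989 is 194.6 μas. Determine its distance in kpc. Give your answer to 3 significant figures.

5.14 kpc

p = 194.6 μas = 0.0001946 arcsec.
d = 1/p = 1/0.0001946 = 5138.7 pc.
= 5.1387 kpc.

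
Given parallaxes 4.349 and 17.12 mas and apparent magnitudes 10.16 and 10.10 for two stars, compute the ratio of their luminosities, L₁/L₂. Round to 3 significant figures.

d₁ = 1/p₁ = 1/0.004349″ = 229.94 pc; d₂ = 1/p₂ = 1/0.01712″ = 58.411 pc.
M₁ = m₁ − 5 log₁₀ d₁ + 5 = 10.16 − 11.8081 + 5 = 3.3519.
M₂ = 10.10 − 8.8325 + 5 = 6.2675.
L₁/L₂ = 10^(0.4(M₂ − M₁)) = 10^(0.4 × 2.9156) = 10^1.16624 = 14.664.

L₁/L₂ = 14.7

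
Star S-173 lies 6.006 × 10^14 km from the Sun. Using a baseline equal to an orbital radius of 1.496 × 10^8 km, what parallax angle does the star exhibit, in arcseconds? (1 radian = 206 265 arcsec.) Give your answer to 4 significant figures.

θ ≈ B/d = (1.496 × 10^8) / (6.006 × 10^14) = 2.4908 × 10^-7 rad.
In arcseconds: 2.4908 × 10^-7 × 206265 = 0.051376″.

0.05138 arcsec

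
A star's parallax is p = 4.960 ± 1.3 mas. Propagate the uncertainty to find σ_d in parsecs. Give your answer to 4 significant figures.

d = 1/p, so σ_d = σ_p / p².
σ_d = 0.00130 / (0.004960)² = 0.00130 / 0.000024602 = 52.841 pc.

52.84 pc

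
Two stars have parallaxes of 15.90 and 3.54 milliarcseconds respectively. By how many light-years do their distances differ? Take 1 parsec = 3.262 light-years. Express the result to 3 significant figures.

d_A = 1/0.01590″ = 62.893 pc; d_B = 1/0.003540″ = 282.49 pc.
|d_B − d_A| = |282.49 − 62.893| = 219.6 pc = 219.6 × 3.262 ly = 716.34 ly.

716 ly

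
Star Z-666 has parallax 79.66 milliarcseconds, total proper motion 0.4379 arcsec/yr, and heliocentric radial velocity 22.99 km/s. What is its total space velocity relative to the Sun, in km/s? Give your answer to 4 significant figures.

d = 1/p = 1/0.07966″ = 12.553 pc.
v_t = 4.740 μ d = 4.740 × 0.4379 × 12.553 = 26.056 km/s.
v = √(v_r² + v_t²) = √(22.99² + 26.056²) = √1207.46 = 34.749 km/s.

34.75 km/s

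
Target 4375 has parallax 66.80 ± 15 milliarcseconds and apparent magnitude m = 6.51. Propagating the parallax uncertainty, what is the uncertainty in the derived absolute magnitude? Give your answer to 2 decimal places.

σ_M = 0.49 mag

M = m − 5 log₁₀ d + 5 = m + 5 log₁₀ p + 5, so ∂M/∂p = 5/(p ln 10).
σ_M = (5/ln 10) · (σ_p/p) = 2.1715 × 15/66.80 = 2.1715 × 0.22455 = 0.48761.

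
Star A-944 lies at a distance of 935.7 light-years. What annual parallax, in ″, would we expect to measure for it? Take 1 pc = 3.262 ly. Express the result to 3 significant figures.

0.00349 ″

d = 935.7 ly ÷ 3.262 = 286.85 pc.
p = 1/d = 1/286.85 = 0.0034861 arcsec.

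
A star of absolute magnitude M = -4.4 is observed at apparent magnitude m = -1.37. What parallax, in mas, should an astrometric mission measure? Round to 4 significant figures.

m − M = -1.37 − (-4.4) = 3.03.
d = 10^((m−M)/5 + 1) = 10^1.606 = 40.365 pc.
p = 1/d = 1/40.365 = 0.024774 arcsec = 24.774 mas.

24.77 mas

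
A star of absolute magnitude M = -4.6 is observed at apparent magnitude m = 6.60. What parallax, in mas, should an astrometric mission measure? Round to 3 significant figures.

0.575 mas

m − M = 6.60 − (-4.6) = 11.20.
d = 10^((m−M)/5 + 1) = 10^3.240 = 1737.8 pc.
p = 1/d = 1/1737.8 = 0.00057544 arcsec = 0.57544 mas.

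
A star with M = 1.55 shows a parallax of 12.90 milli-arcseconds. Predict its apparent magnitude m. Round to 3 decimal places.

d = 1/p = 1/0.01290″ = 77.519 pc.
m − M = 5 log₁₀ d − 5 = 5 log₁₀(77.519) − 5 = 9.4470 − 5 = 4.4470.
m = M + (m − M) = 1.55 + 4.4470 = 5.997.

m = 5.997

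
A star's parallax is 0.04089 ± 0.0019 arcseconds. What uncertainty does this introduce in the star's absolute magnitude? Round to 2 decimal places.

σ_M = 0.10 mag

M = m − 5 log₁₀ d + 5 = m + 5 log₁₀ p + 5, so ∂M/∂p = 5/(p ln 10).
σ_M = (5/ln 10) · (σ_p/p) = 2.1715 × 0.0019/0.04089 = 2.1715 × 0.046466 = 0.1009.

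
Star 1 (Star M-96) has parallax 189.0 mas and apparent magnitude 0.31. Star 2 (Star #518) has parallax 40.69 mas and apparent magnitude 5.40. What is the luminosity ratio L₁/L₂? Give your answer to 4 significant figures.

d₁ = 1/p₁ = 1/0.1890″ = 5.291 pc; d₂ = 1/p₂ = 1/0.04069″ = 24.576 pc.
M₁ = m₁ − 5 log₁₀ d₁ + 5 = 0.31 − 3.6177 + 5 = 1.6923.
M₂ = 5.40 − 6.9526 + 5 = 3.4474.
L₁/L₂ = 10^(0.4(M₂ − M₁)) = 10^(0.4 × 1.7551) = 10^0.70204 = 5.0355.

L₁/L₂ = 5.036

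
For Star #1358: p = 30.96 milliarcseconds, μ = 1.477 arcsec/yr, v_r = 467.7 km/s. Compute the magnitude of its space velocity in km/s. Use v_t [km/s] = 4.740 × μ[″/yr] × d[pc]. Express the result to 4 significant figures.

d = 1/p = 1/0.03096″ = 32.3 pc.
v_t = 4.740 μ d = 4.740 × 1.477 × 32.3 = 226.13 km/s.
v = √(v_r² + v_t²) = √(467.7² + 226.13²) = √269878 = 519.5 km/s.

519.5 km/s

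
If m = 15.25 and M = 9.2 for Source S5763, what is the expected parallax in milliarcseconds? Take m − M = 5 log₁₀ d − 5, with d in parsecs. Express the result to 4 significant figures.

6.166 mas

m − M = 15.25 − 9.2 = 6.05.
d = 10^((m−M)/5 + 1) = 10^2.210 = 162.18 pc.
p = 1/d = 1/162.18 = 0.006166 arcsec = 6.166 mas.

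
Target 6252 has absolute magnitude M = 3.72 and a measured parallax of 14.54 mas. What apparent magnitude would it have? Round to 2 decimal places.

d = 1/p = 1/0.01454″ = 68.776 pc.
m − M = 5 log₁₀ d − 5 = 5 log₁₀(68.776) − 5 = 9.1872 − 5 = 4.1872.
m = M + (m − M) = 3.72 + 4.1872 = 7.91.

m = 7.91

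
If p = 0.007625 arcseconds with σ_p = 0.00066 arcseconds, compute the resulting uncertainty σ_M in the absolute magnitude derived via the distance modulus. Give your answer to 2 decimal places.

M = m − 5 log₁₀ d + 5 = m + 5 log₁₀ p + 5, so ∂M/∂p = 5/(p ln 10).
σ_M = (5/ln 10) · (σ_p/p) = 2.1715 × 0.00066/0.007625 = 2.1715 × 0.086557 = 0.18796.

σ_M = 0.19 mag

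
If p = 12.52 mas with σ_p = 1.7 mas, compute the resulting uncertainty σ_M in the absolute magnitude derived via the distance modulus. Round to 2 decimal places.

σ_M = 0.29 mag

M = m − 5 log₁₀ d + 5 = m + 5 log₁₀ p + 5, so ∂M/∂p = 5/(p ln 10).
σ_M = (5/ln 10) · (σ_p/p) = 2.1715 × 1.7/12.52 = 2.1715 × 0.13578 = 0.29485.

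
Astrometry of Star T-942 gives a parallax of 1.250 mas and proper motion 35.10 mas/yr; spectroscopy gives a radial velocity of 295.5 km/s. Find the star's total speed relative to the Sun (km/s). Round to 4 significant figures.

d = 1/p = 1/0.001250″ = 800 pc.
μ = 35.10 mas/yr = 0.03510 ″/yr.
v_t = 4.740 μ d = 4.740 × 0.03510 × 800 = 133.1 km/s.
v = √(v_r² + v_t²) = √(295.5² + 133.1²) = √105036 = 324.09 km/s.

324.1 km/s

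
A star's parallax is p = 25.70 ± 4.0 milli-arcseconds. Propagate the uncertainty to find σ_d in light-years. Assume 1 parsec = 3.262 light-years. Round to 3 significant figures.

d = 1/p, so σ_d = σ_p / p².
σ_d = 0.00400 / (0.02570)² = 0.00400 / 0.00066049 = 6.0561 pc = 6.0561 × 3.262 ly = 19.755 ly.

19.8 ly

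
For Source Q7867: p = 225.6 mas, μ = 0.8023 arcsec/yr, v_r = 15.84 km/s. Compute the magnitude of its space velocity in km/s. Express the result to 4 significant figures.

23.13 km/s

d = 1/p = 1/0.2256″ = 4.4326 pc.
v_t = 4.740 μ d = 4.740 × 0.8023 × 4.4326 = 16.857 km/s.
v = √(v_r² + v_t²) = √(15.84² + 16.857²) = √535.064 = 23.131 km/s.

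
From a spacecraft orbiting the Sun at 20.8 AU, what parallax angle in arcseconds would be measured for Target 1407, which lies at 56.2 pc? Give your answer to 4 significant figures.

0.3701 arcsec

p (arcsec) = B (AU) / d (pc).
p = 20.8 / 56.2 = 0.37011 arcsec.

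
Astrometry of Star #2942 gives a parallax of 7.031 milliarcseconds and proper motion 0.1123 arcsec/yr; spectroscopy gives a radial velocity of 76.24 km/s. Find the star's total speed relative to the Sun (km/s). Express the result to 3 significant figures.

d = 1/p = 1/0.007031″ = 142.23 pc.
v_t = 4.740 μ d = 4.740 × 0.1123 × 142.23 = 75.709 km/s.
v = √(v_r² + v_t²) = √(76.24² + 75.709²) = √11544.4 = 107.44 km/s.

107 km/s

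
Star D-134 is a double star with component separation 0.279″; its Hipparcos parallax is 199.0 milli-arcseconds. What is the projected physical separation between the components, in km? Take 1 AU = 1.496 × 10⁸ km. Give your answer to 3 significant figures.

2.10 × 10^8 km

d = 1/p = 1/0.1990″ = 5.0251 pc.
At distance d (pc), an angle of θ arcsec spans θ·d AU: s = 0.279 × 5.0251 = 1.402 AU.
= 1.402 × 1.496 × 10⁸ km = 2.0974 × 10^8 km.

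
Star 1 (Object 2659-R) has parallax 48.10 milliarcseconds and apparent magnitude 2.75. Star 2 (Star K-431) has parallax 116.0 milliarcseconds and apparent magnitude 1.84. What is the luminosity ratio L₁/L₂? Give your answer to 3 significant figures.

L₁/L₂ = 2.52

d₁ = 1/p₁ = 1/0.04810″ = 20.79 pc; d₂ = 1/p₂ = 1/0.1160″ = 8.6207 pc.
M₁ = m₁ − 5 log₁₀ d₁ + 5 = 2.75 − 6.5893 + 5 = 1.1607.
M₂ = 1.84 − 4.6777 + 5 = 2.1623.
L₁/L₂ = 10^(0.4(M₂ − M₁)) = 10^(0.4 × 1.0016) = 10^0.40064 = 2.5156.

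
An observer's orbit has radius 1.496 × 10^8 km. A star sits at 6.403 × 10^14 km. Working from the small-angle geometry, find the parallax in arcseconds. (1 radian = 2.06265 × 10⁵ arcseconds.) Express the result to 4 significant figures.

θ ≈ B/d = (1.496 × 10^8) / (6.403 × 10^14) = 2.3364 × 10^-7 rad.
In arcseconds: 2.3364 × 10^-7 × 206265 = 0.048192″.

0.04819 arcsec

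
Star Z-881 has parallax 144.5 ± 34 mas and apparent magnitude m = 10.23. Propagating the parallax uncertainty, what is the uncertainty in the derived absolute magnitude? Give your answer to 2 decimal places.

σ_M = 0.51 mag

M = m − 5 log₁₀ d + 5 = m + 5 log₁₀ p + 5, so ∂M/∂p = 5/(p ln 10).
σ_M = (5/ln 10) · (σ_p/p) = 2.1715 × 34/144.5 = 2.1715 × 0.23529 = 0.51093.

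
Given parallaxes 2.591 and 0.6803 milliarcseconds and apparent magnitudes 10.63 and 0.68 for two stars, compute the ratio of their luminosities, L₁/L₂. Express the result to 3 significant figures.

L₁/L₂ = 7.22 × 10^-6

d₁ = 1/p₁ = 1/0.002591″ = 385.95 pc; d₂ = 1/p₂ = 1/0.0006803″ = 1469.9 pc.
M₁ = m₁ − 5 log₁₀ d₁ + 5 = 10.63 − 12.9327 + 5 = 2.6973.
M₂ = 0.68 − 15.8364 + 5 = -10.1564.
L₁/L₂ = 10^(0.4(M₂ − M₁)) = 10^(0.4 × (-12.8537)) = 10^(-5.14148) = 0.0000072197.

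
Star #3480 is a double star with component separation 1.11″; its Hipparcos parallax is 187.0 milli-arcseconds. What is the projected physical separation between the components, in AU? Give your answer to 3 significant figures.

5.94 AU

d = 1/p = 1/0.1870″ = 5.3476 pc.
At distance d (pc), an angle of θ arcsec spans θ·d AU: s = 1.11 × 5.3476 = 5.9358 AU.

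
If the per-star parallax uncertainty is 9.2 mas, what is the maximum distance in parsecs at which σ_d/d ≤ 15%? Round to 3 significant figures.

16.3 pc

σ_d/d = σ_p/p, so the condition is σ_p/p ≤ 0.15, i.e. p ≥ σ_p/0.15.
p_min = 9.2/0.15 = 61.333 mas = 0.061333 arcsec.
d_max = 1/p_min = 1/0.061333 = 16.304 pc.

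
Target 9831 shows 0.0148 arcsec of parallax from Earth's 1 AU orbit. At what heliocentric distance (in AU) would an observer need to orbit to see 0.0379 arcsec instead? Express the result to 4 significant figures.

2.561 AU

Parallax scales linearly with baseline: p ∝ B, so B = p_target / p_Earth × 1 AU.
B = 0.0379 / 0.0148 = 2.5608 AU.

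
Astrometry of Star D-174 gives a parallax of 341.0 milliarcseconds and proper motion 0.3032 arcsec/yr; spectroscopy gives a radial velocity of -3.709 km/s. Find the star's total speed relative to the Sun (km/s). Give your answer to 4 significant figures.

5.614 km/s

d = 1/p = 1/0.3410″ = 2.9326 pc.
v_t = 4.740 μ d = 4.740 × 0.3032 × 2.9326 = 4.2146 km/s.
v = √(v_r² + v_t²) = √((-3.709)² + 4.2146²) = √31.5195 = 5.6142 km/s.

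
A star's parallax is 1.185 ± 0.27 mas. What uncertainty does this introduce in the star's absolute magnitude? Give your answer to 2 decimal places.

M = m − 5 log₁₀ d + 5 = m + 5 log₁₀ p + 5, so ∂M/∂p = 5/(p ln 10).
σ_M = (5/ln 10) · (σ_p/p) = 2.1715 × 0.27/1.185 = 2.1715 × 0.22785 = 0.49478.

σ_M = 0.49 mag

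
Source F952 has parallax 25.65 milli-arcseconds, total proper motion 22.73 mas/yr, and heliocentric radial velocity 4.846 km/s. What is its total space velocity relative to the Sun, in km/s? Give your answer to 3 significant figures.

d = 1/p = 1/0.02565″ = 38.986 pc.
μ = 22.73 mas/yr = 0.02273 ″/yr.
v_t = 4.740 μ d = 4.740 × 0.02273 × 38.986 = 4.2004 km/s.
v = √(v_r² + v_t²) = √(4.846² + 4.2004²) = √41.1271 = 6.413 km/s.

6.41 km/s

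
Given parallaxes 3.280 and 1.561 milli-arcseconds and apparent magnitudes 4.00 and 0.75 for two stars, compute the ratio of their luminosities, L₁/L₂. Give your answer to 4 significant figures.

d₁ = 1/p₁ = 1/0.003280″ = 304.88 pc; d₂ = 1/p₂ = 1/0.001561″ = 640.61 pc.
M₁ = m₁ − 5 log₁₀ d₁ + 5 = 4.00 − 12.4206 + 5 = -3.4206.
M₂ = 0.75 − 14.0330 + 5 = -8.2830.
L₁/L₂ = 10^(0.4(M₂ − M₁)) = 10^(0.4 × (-4.8624)) = 10^(-1.94496) = 0.011351.

L₁/L₂ = 0.01135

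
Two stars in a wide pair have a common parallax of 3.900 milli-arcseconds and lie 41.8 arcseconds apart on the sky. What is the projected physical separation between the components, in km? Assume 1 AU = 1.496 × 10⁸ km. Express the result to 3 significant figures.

d = 1/p = 1/0.003900″ = 256.41 pc.
At distance d (pc), an angle of θ arcsec spans θ·d AU: s = 41.8 × 256.41 = 10718 AU.
= 10718 × 1.496 × 10⁸ km = 1.6034 × 10^12 km.

1.60 × 10^12 km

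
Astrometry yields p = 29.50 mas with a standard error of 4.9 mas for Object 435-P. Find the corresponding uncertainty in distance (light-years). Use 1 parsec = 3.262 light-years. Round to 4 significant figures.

18.37 ly

d = 1/p, so σ_d = σ_p / p².
σ_d = 0.00490 / (0.02950)² = 0.00490 / 0.00087025 = 5.6306 pc = 5.6306 × 3.262 ly = 18.367 ly.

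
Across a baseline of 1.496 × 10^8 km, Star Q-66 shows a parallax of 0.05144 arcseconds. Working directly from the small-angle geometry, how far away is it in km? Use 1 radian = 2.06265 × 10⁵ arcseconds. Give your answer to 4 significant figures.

5.999 × 10^14 km

θ = 0.05144″ = 0.05144/206265 = 2.4939 × 10^-7 rad.
d = B/θ = (1.496 × 10^8) / (2.4939 × 10^-7) = 5.9986 × 10^14 km.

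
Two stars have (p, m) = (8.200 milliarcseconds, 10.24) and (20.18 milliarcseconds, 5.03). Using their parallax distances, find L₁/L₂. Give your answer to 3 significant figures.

L₁/L₂ = 0.0499

d₁ = 1/p₁ = 1/0.008200″ = 121.95 pc; d₂ = 1/p₂ = 1/0.02018″ = 49.554 pc.
M₁ = m₁ − 5 log₁₀ d₁ + 5 = 10.24 − 10.4309 + 5 = 4.8091.
M₂ = 5.03 − 8.4754 + 5 = 1.5546.
L₁/L₂ = 10^(0.4(M₂ − M₁)) = 10^(0.4 × (-3.2545)) = 10^(-1.30180) = 0.049911.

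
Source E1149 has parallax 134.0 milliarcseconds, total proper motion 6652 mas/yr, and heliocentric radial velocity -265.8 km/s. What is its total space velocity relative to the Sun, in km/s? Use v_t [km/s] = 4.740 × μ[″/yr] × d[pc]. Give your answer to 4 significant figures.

d = 1/p = 1/0.1340″ = 7.4627 pc.
μ = 6652 mas/yr = 6.652 ″/yr.
v_t = 4.740 μ d = 4.740 × 6.652 × 7.4627 = 235.3 km/s.
v = √(v_r² + v_t²) = √((-265.8)² + 235.3²) = √126016 = 354.99 km/s.

355.0 km/s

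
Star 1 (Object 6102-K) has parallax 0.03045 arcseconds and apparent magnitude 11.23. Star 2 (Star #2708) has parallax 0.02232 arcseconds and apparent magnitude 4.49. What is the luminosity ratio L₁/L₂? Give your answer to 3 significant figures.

d₁ = 1/p₁ = 1/0.03045″ = 32.841 pc; d₂ = 1/p₂ = 1/0.02232″ = 44.803 pc.
M₁ = m₁ − 5 log₁₀ d₁ + 5 = 11.23 − 7.5821 + 5 = 8.6479.
M₂ = 4.49 − 8.2565 + 5 = 1.2335.
L₁/L₂ = 10^(0.4(M₂ − M₁)) = 10^(0.4 × (-7.4144)) = 10^(-2.96576) = 0.001082.

L₁/L₂ = 0.00108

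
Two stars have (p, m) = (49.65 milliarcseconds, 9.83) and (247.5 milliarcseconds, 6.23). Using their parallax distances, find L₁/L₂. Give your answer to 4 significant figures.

L₁/L₂ = 0.9022

d₁ = 1/p₁ = 1/0.04965″ = 20.141 pc; d₂ = 1/p₂ = 1/0.2475″ = 4.0404 pc.
M₁ = m₁ − 5 log₁₀ d₁ + 5 = 9.83 − 6.5204 + 5 = 8.3096.
M₂ = 6.23 − 3.0321 + 5 = 8.1979.
L₁/L₂ = 10^(0.4(M₂ − M₁)) = 10^(0.4 × (-0.1117)) = 10^(-0.04468) = 0.90224.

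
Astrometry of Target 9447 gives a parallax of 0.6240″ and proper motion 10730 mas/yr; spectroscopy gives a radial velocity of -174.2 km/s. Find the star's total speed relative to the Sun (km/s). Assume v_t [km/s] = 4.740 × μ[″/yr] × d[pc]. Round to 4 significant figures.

192.3 km/s

d = 1/p = 1/0.6240″ = 1.6026 pc.
μ = 10730 mas/yr = 10.73 ″/yr.
v_t = 4.740 μ d = 4.740 × 10.73 × 1.6026 = 81.509 km/s.
v = √(v_r² + v_t²) = √((-174.2)² + 81.509²) = √36989.4 = 192.33 km/s.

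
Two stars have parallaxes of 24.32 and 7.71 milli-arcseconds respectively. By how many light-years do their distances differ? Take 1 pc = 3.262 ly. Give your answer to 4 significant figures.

289.0 ly

d_A = 1/0.02432″ = 41.118 pc; d_B = 1/0.007710″ = 129.7 pc.
|d_B − d_A| = |129.7 − 41.118| = 88.582 pc = 88.582 × 3.262 ly = 288.95 ly.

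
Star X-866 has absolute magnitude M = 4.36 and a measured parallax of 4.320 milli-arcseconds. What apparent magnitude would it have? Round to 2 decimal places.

d = 1/p = 1/0.004320″ = 231.48 pc.
m − M = 5 log₁₀ d − 5 = 5 log₁₀(231.48) − 5 = 11.8226 − 5 = 6.8226.
m = M + (m − M) = 4.36 + 6.8226 = 11.18.

m = 11.18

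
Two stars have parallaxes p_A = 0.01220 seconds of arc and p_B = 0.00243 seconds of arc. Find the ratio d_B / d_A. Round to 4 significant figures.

Since d = 1/p, d_B/d_A = p_A/p_B.
= 0.01220 / 0.00243 = 5.0206.

5.021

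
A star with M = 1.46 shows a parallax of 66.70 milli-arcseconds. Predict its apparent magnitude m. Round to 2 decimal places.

m = 2.34

d = 1/p = 1/0.06670″ = 14.993 pc.
m − M = 5 log₁₀ d − 5 = 5 log₁₀(14.993) − 5 = 5.8794 − 5 = 0.8794.
m = M + (m − M) = 1.46 + 0.8794 = 2.34.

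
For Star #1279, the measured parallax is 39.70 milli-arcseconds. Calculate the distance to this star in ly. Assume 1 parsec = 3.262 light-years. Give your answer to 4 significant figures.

p = 39.70 milli-arcseconds = 0.03970 arcsec.
d = 1/p = 1/0.03970 = 25.189 pc.
In light-years: 25.189 × 3.262 = 82.167 ly.

82.17 ly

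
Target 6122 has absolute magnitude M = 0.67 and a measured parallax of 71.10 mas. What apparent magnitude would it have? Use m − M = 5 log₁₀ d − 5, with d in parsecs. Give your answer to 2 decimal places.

m = 1.41

d = 1/p = 1/0.07110″ = 14.065 pc.
m − M = 5 log₁₀ d − 5 = 5 log₁₀(14.065) − 5 = 5.7407 − 5 = 0.7407.
m = M + (m − M) = 0.67 + 0.7407 = 1.41.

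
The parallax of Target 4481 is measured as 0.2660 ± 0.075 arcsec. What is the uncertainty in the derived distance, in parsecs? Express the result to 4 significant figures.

1.060 pc

d = 1/p, so σ_d = σ_p / p².
σ_d = 0.0750 / (0.2660)² = 0.0750 / 0.070756 = 1.06 pc.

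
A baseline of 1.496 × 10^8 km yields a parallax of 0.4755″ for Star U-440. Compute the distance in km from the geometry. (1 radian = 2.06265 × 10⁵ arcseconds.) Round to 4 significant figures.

θ = 0.4755″ = 0.4755/206265 = 2.3053 × 10^-6 rad.
d = B/θ = (1.496 × 10^8) / (2.3053 × 10^-6) = 6.4894 × 10^13 km.

6.489 × 10^13 km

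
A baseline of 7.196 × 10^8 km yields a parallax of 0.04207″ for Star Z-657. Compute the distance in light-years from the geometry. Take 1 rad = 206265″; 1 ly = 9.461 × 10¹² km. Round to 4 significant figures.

θ = 0.04207″ = 0.04207/206265 = 2.0396 × 10^-7 rad.
d = B/θ = (7.196 × 10^8) / (2.0396 × 10^-7) = 3.5281 × 10^15 km = (3.5281 × 10^15) / (9.461 × 10^12) ly = 372.91 ly.

372.9 ly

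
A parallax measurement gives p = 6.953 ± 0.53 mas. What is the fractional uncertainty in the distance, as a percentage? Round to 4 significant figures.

7.623%

For d = 1/p, |σ_d/d| = |σ_p/p|.
σ_p/p = 0.53 / 6.953 = 0.076226 = 7.6226%.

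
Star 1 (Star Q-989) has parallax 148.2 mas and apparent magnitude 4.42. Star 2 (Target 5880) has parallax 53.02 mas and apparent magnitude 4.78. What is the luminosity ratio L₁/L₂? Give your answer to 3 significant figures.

d₁ = 1/p₁ = 1/0.1482″ = 6.7476 pc; d₂ = 1/p₂ = 1/0.05302″ = 18.861 pc.
M₁ = m₁ − 5 log₁₀ d₁ + 5 = 4.42 − 4.1457 + 5 = 5.2743.
M₂ = 4.78 − 6.3778 + 5 = 3.4022.
L₁/L₂ = 10^(0.4(M₂ − M₁)) = 10^(0.4 × (-1.8721)) = 10^(-0.74884) = 0.1783.

L₁/L₂ = 0.178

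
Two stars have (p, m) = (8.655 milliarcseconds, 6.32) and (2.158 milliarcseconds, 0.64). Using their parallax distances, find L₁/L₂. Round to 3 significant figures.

d₁ = 1/p₁ = 1/0.008655″ = 115.54 pc; d₂ = 1/p₂ = 1/0.002158″ = 463.39 pc.
M₁ = m₁ − 5 log₁₀ d₁ + 5 = 6.32 − 10.3137 + 5 = 1.0063.
M₂ = 0.64 − 13.3297 + 5 = -7.6897.
L₁/L₂ = 10^(0.4(M₂ − M₁)) = 10^(0.4 × (-8.6960)) = 10^(-3.47840) = 0.00033235.

L₁/L₂ = 0.000332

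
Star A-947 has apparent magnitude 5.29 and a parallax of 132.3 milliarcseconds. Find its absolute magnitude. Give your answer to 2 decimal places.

M = 5.90

d = 1/p = 1/0.1323″ = 7.5586 pc.
m − M = 5 log₁₀(7.5586) − 5 = 4.3922 − 5 = -0.6078.
M = m − (m − M) = 5.29 − (-0.6078) = 5.90.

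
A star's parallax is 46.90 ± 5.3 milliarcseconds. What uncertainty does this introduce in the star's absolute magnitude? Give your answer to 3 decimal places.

σ_M = 0.245 mag

M = m − 5 log₁₀ d + 5 = m + 5 log₁₀ p + 5, so ∂M/∂p = 5/(p ln 10).
σ_M = (5/ln 10) · (σ_p/p) = 2.1715 × 5.3/46.90 = 2.1715 × 0.11301 = 0.2454.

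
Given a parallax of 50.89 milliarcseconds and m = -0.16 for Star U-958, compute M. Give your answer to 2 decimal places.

d = 1/p = 1/0.05089″ = 19.65 pc.
m − M = 5 log₁₀(19.65) − 5 = 6.4668 − 5 = 1.4668.
M = m − (m − M) = -0.16 − 1.4668 = -1.63.

M = -1.63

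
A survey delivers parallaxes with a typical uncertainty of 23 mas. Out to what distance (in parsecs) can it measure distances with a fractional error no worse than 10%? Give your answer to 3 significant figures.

4.35 pc

σ_d/d = σ_p/p, so the condition is σ_p/p ≤ 0.10, i.e. p ≥ σ_p/0.10.
p_min = 23/0.10 = 230 mas = 0.23 arcsec.
d_max = 1/p_min = 1/0.23 = 4.3478 pc.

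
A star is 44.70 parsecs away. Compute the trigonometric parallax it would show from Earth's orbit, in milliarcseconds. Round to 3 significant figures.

p = 1/d = 1/44.7 = 0.022371 arcsec.
= 0.022371 × 1000 = 22.371 mas.

22.4 mas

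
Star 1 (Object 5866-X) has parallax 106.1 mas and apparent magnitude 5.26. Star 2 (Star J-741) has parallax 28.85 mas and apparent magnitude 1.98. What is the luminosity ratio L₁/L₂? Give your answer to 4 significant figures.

L₁/L₂ = 0.003605

d₁ = 1/p₁ = 1/0.1061″ = 9.4251 pc; d₂ = 1/p₂ = 1/0.02885″ = 34.662 pc.
M₁ = m₁ − 5 log₁₀ d₁ + 5 = 5.26 − 4.8714 + 5 = 5.3886.
M₂ = 1.98 − 7.6993 + 5 = -0.7193.
L₁/L₂ = 10^(0.4(M₂ − M₁)) = 10^(0.4 × (-6.1079)) = 10^(-2.44316) = 0.0036045.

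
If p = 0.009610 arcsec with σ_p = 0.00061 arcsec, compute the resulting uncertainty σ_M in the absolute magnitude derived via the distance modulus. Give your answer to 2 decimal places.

σ_M = 0.14 mag

M = m − 5 log₁₀ d + 5 = m + 5 log₁₀ p + 5, so ∂M/∂p = 5/(p ln 10).
σ_M = (5/ln 10) · (σ_p/p) = 2.1715 × 0.00061/0.009610 = 2.1715 × 0.063476 = 0.13784.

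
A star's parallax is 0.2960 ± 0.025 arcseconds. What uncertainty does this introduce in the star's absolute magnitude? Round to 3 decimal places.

σ_M = 0.183 mag

M = m − 5 log₁₀ d + 5 = m + 5 log₁₀ p + 5, so ∂M/∂p = 5/(p ln 10).
σ_M = (5/ln 10) · (σ_p/p) = 2.1715 × 0.025/0.2960 = 2.1715 × 0.084459 = 0.1834.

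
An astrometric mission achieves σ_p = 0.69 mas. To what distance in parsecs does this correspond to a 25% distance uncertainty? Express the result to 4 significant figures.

362.3 pc

σ_d/d = σ_p/p, so the condition is σ_p/p ≤ 0.25, i.e. p ≥ σ_p/0.25.
p_min = 0.69/0.25 = 2.76 mas = 0.00276 arcsec.
d_max = 1/p_min = 1/0.00276 = 362.32 pc.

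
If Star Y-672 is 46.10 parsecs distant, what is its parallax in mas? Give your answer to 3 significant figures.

21.7 mas

p = 1/d = 1/46.1 = 0.021692 arcsec.
= 0.021692 × 1000 = 21.692 mas.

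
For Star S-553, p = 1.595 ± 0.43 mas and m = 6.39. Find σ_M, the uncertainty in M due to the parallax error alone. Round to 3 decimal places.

M = m − 5 log₁₀ d + 5 = m + 5 log₁₀ p + 5, so ∂M/∂p = 5/(p ln 10).
σ_M = (5/ln 10) · (σ_p/p) = 2.1715 × 0.43/1.595 = 2.1715 × 0.26959 = 0.58541.

σ_M = 0.585 mag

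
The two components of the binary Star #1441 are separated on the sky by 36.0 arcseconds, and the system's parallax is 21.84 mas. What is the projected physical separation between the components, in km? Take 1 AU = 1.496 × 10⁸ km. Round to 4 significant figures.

d = 1/p = 1/0.02184″ = 45.788 pc.
At distance d (pc), an angle of θ arcsec spans θ·d AU: s = 36.0 × 45.788 = 1648.4 AU.
= 1648.4 × 1.496 × 10⁸ km = 2.4660 × 10^11 km.

2.466 × 10^11 km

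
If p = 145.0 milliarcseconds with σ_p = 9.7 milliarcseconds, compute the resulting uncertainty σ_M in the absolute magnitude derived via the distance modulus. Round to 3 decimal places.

M = m − 5 log₁₀ d + 5 = m + 5 log₁₀ p + 5, so ∂M/∂p = 5/(p ln 10).
σ_M = (5/ln 10) · (σ_p/p) = 2.1715 × 9.7/145.0 = 2.1715 × 0.066897 = 0.14527.

σ_M = 0.145 mag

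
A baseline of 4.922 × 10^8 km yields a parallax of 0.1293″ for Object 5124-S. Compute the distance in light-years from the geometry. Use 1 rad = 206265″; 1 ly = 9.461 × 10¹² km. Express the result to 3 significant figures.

83.0 ly

θ = 0.1293″ = 0.1293/206265 = 6.2686 × 10^-7 rad.
d = B/θ = (4.922 × 10^8) / (6.2686 × 10^-7) = 7.8518 × 10^14 km = (7.8518 × 10^14) / (9.461 × 10^12) ly = 82.991 ly.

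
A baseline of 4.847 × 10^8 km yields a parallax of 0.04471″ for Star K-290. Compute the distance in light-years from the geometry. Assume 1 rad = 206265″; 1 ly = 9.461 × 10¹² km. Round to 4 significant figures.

θ = 0.04471″ = 0.04471/206265 = 2.1676 × 10^-7 rad.
d = B/θ = (4.847 × 10^8) / (2.1676 × 10^-7) = 2.2361 × 10^15 km = (2.2361 × 10^15) / (9.461 × 10^12) ly = 236.35 ly.

236.4 ly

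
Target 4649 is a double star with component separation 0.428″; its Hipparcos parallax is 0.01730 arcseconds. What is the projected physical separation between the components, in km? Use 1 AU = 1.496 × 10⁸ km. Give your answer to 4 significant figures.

d = 1/p = 1/0.01730″ = 57.803 pc.
At distance d (pc), an angle of θ arcsec spans θ·d AU: s = 0.428 × 57.803 = 24.74 AU.
= 24.74 × 1.496 × 10⁸ km = 3.7011 × 10^9 km.

3.701 × 10^9 km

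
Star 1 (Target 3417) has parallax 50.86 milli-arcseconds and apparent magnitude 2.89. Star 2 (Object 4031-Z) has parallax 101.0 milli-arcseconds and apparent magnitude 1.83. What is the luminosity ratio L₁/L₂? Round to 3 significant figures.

L₁/L₂ = 1.49

d₁ = 1/p₁ = 1/0.05086″ = 19.662 pc; d₂ = 1/p₂ = 1/0.1010″ = 9.901 pc.
M₁ = m₁ − 5 log₁₀ d₁ + 5 = 2.89 − 6.4681 + 5 = 1.4219.
M₂ = 1.83 − 4.9784 + 5 = 1.8516.
L₁/L₂ = 10^(0.4(M₂ − M₁)) = 10^(0.4 × 0.4297) = 10^0.17188 = 1.4855.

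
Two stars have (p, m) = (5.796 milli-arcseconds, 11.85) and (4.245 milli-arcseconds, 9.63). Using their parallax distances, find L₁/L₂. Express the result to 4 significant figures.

d₁ = 1/p₁ = 1/0.005796″ = 172.53 pc; d₂ = 1/p₂ = 1/0.004245″ = 235.57 pc.
M₁ = m₁ − 5 log₁₀ d₁ + 5 = 11.85 − 11.1843 + 5 = 5.6657.
M₂ = 9.63 − 11.8606 + 5 = 2.7694.
L₁/L₂ = 10^(0.4(M₂ − M₁)) = 10^(0.4 × (-2.8963)) = 10^(-1.15852) = 0.069419.

L₁/L₂ = 0.06942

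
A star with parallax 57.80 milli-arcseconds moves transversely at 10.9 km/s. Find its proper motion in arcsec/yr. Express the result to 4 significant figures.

0.1329 arcsec/yr

d = 1/p = 1/0.05780″ = 17.301 pc.
μ = v_t / (4.74 d) = 10.9 / (4.74 × 17.301) = 10.9 / 82.007 = 0.13292 ″/yr.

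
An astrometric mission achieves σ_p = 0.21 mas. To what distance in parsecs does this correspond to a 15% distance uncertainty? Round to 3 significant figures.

714 pc

σ_d/d = σ_p/p, so the condition is σ_p/p ≤ 0.15, i.e. p ≥ σ_p/0.15.
p_min = 0.21/0.15 = 1.4 mas = 0.0014 arcsec.
d_max = 1/p_min = 1/0.0014 = 714.29 pc.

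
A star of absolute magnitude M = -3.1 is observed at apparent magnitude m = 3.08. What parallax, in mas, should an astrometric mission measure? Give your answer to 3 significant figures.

m − M = 3.08 − (-3.1) = 6.18.
d = 10^((m−M)/5 + 1) = 10^2.236 = 172.19 pc.
p = 1/d = 1/172.19 = 0.0058075 arcsec = 5.8075 mas.

5.81 mas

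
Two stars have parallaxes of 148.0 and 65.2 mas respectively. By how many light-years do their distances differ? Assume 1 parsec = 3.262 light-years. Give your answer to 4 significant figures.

27.99 ly

d_A = 1/0.1480″ = 6.7568 pc; d_B = 1/0.06520″ = 15.337 pc.
|d_B − d_A| = |15.337 − 6.7568| = 8.5802 pc = 8.5802 × 3.262 ly = 27.989 ly.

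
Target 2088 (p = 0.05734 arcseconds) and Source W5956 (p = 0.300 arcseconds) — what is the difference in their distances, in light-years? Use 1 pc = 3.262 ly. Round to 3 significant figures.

46.0 ly

d_A = 1/0.05734″ = 17.44 pc; d_B = 1/0.3000″ = 3.3333 pc.
|d_B − d_A| = |3.3333 − 17.44| = 14.107 pc = 14.107 × 3.262 ly = 46.017 ly.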